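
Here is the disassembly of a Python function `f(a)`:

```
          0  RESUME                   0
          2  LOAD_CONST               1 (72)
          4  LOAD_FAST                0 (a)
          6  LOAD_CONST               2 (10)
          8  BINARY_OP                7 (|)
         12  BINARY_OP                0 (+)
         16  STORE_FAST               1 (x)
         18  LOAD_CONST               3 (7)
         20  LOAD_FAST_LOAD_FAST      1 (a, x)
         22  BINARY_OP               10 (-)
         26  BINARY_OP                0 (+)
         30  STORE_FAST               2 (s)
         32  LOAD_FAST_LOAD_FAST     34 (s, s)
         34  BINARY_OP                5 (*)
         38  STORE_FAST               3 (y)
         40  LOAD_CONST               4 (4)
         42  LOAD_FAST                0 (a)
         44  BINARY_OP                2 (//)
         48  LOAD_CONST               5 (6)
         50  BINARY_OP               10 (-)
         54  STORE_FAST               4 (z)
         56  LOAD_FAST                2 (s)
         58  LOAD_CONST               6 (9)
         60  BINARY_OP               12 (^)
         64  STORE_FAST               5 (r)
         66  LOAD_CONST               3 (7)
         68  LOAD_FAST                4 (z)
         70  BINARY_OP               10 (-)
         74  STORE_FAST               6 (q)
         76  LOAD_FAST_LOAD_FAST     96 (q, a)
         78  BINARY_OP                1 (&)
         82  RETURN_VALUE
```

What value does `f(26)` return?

LOAD_CONST → push 72. Stack: [72]
LOAD_FAST a → push 26. Stack: [72, 26]
LOAD_CONST → push 10. Stack: [72, 26, 10]
BINARY_OP | → 26 | 10 = 26. Stack: [72, 26]
BINARY_OP + → 72 + 26 = 98. Stack: [98]
STORE_FAST x → x=98. Stack: []
LOAD_CONST → push 7. Stack: [7]
LOAD_FAST_LOAD_FAST a,x → push 26,98. Stack: [7, 26, 98]
BINARY_OP - → 26 - 98 = -72. Stack: [7, -72]
BINARY_OP + → 7 + -72 = -65. Stack: [-65]
STORE_FAST s → s=-65. Stack: []
LOAD_FAST_LOAD_FAST s,s → push -65,-65. Stack: [-65, -65]
BINARY_OP * → -65 * -65 = 4225. Stack: [4225]
STORE_FAST y → y=4225. Stack: []
LOAD_CONST → push 4. Stack: [4]
LOAD_FAST a → push 26. Stack: [4, 26]
BINARY_OP // → 4 // 26 = 0. Stack: [0]
LOAD_CONST → push 6. Stack: [0, 6]
BINARY_OP - → 0 - 6 = -6. Stack: [-6]
STORE_FAST z → z=-6. Stack: []
LOAD_FAST s → push -65. Stack: [-65]
LOAD_CONST → push 9. Stack: [-65, 9]
BINARY_OP ^ → -65 ^ 9 = -74. Stack: [-74]
STORE_FAST r → r=-74. Stack: []
LOAD_CONST → push 7. Stack: [7]
LOAD_FAST z → push -6. Stack: [7, -6]
BINARY_OP - → 7 - -6 = 13. Stack: [13]
STORE_FAST q → q=13. Stack: []
LOAD_FAST_LOAD_FAST q,a → push 13,26. Stack: [13, 26]
BINARY_OP & → 13 & 26 = 8. Stack: [8]
RETURN_VALUE → return 8.

8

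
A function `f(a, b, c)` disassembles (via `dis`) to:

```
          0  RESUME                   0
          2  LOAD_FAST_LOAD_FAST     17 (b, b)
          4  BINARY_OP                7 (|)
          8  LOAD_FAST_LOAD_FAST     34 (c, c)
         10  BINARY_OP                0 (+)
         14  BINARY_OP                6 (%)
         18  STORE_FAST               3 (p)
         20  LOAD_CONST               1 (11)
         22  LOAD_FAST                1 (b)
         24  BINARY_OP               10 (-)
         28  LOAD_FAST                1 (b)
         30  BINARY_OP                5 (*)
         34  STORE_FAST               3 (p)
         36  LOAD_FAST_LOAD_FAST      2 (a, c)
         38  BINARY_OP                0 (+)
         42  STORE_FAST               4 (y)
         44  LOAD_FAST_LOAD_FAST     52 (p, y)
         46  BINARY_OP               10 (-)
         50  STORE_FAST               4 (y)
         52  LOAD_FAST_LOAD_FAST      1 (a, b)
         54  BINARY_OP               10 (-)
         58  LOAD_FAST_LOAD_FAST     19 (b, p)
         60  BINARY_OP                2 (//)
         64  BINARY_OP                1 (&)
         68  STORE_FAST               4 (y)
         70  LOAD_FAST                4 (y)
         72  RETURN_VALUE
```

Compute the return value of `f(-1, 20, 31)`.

-21

LOAD_FAST_LOAD_FAST b,b → push 20,20. Stack: [20, 20]
BINARY_OP | → 20 | 20 = 20. Stack: [20]
LOAD_FAST_LOAD_FAST c,c → push 31,31. Stack: [20, 31, 31]
BINARY_OP + → 31 + 31 = 62. Stack: [20, 62]
BINARY_OP % → 20 % 62 = 20. Stack: [20]
STORE_FAST p → p=20. Stack: []
LOAD_CONST → push 11. Stack: [11]
LOAD_FAST b → push 20. Stack: [11, 20]
BINARY_OP - → 11 - 20 = -9. Stack: [-9]
LOAD_FAST b → push 20. Stack: [-9, 20]
BINARY_OP * → -9 * 20 = -180. Stack: [-180]
STORE_FAST p → p=-180. Stack: []
LOAD_FAST_LOAD_FAST a,c → push -1,31. Stack: [-1, 31]
BINARY_OP + → -1 + 31 = 30. Stack: [30]
STORE_FAST y → y=30. Stack: []
LOAD_FAST_LOAD_FAST p,y → push -180,30. Stack: [-180, 30]
BINARY_OP - → -180 - 30 = -210. Stack: [-210]
STORE_FAST y → y=-210. Stack: []
LOAD_FAST_LOAD_FAST a,b → push -1,20. Stack: [-1, 20]
BINARY_OP - → -1 - 20 = -21. Stack: [-21]
LOAD_FAST_LOAD_FAST b,p → push 20,-180. Stack: [-21, 20, -180]
BINARY_OP // → 20 // -180 = -1. Stack: [-21, -1]
BINARY_OP & → -21 & -1 = -21. Stack: [-21]
STORE_FAST y → y=-21. Stack: []
LOAD_FAST y → push -21. Stack: [-21]
RETURN_VALUE → return -21.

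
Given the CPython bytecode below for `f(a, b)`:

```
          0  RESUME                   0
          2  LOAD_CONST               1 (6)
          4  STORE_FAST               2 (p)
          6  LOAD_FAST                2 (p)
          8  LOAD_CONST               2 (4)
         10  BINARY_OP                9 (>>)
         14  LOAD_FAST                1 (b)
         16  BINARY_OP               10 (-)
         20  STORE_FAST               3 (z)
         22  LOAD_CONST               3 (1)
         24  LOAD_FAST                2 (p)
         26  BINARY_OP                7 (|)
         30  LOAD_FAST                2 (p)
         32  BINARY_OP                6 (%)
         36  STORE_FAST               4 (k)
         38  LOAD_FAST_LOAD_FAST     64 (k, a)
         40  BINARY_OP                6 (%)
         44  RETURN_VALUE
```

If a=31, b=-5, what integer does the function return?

1

LOAD_CONST → push 6. Stack: [6]
STORE_FAST p → p=6. Stack: []
LOAD_FAST p → push 6. Stack: [6]
LOAD_CONST → push 4. Stack: [6, 4]
BINARY_OP >> → 6 >> 4 = 0. Stack: [0]
LOAD_FAST b → push -5. Stack: [0, -5]
BINARY_OP - → 0 - -5 = 5. Stack: [5]
STORE_FAST z → z=5. Stack: []
LOAD_CONST → push 1. Stack: [1]
LOAD_FAST p → push 6. Stack: [1, 6]
BINARY_OP | → 1 | 6 = 7. Stack: [7]
LOAD_FAST p → push 6. Stack: [7, 6]
BINARY_OP % → 7 % 6 = 1. Stack: [1]
STORE_FAST k → k=1. Stack: []
LOAD_FAST_LOAD_FAST k,a → push 1,31. Stack: [1, 31]
BINARY_OP % → 1 % 31 = 1. Stack: [1]
RETURN_VALUE → return 1.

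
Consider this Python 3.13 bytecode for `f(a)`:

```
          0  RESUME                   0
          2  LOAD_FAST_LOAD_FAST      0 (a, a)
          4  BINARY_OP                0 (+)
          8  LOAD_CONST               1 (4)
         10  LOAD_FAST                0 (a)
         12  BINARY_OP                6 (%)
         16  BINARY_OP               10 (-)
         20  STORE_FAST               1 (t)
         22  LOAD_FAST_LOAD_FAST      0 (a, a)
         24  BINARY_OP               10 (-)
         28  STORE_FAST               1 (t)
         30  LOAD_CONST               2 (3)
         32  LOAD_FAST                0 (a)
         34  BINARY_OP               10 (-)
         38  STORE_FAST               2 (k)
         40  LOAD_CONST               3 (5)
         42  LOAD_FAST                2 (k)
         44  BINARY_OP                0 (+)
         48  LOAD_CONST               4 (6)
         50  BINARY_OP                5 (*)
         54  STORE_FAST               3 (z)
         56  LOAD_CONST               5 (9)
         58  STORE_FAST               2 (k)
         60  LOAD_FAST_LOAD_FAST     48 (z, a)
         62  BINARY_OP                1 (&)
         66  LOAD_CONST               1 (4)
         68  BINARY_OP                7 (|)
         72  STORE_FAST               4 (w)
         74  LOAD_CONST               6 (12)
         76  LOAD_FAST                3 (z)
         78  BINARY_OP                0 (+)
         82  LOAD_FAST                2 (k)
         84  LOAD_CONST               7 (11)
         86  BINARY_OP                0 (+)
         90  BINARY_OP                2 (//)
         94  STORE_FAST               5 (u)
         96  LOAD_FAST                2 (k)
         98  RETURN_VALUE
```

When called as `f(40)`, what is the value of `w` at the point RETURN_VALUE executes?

4

LOAD_FAST_LOAD_FAST a,a → push 40,40. Stack: [40, 40]
BINARY_OP + → 40 + 40 = 80. Stack: [80]
LOAD_CONST → push 4. Stack: [80, 4]
LOAD_FAST a → push 40. Stack: [80, 4, 40]
BINARY_OP % → 4 % 40 = 4. Stack: [80, 4]
BINARY_OP - → 80 - 4 = 76. Stack: [76]
STORE_FAST t → t=76. Stack: []
LOAD_FAST_LOAD_FAST a,a → push 40,40. Stack: [40, 40]
BINARY_OP - → 40 - 40 = 0. Stack: [0]
STORE_FAST t → t=0. Stack: []
LOAD_CONST → push 3. Stack: [3]
LOAD_FAST a → push 40. Stack: [3, 40]
BINARY_OP - → 3 - 40 = -37. Stack: [-37]
STORE_FAST k → k=-37. Stack: []
LOAD_CONST → push 5. Stack: [5]
LOAD_FAST k → push -37. Stack: [5, -37]
BINARY_OP + → 5 + -37 = -32. Stack: [-32]
LOAD_CONST → push 6. Stack: [-32, 6]
BINARY_OP * → -32 * 6 = -192. Stack: [-192]
STORE_FAST z → z=-192. Stack: []
LOAD_CONST → push 9. Stack: [9]
STORE_FAST k → k=9. Stack: []
LOAD_FAST_LOAD_FAST z,a → push -192,40. Stack: [-192, 40]
BINARY_OP & → -192 & 40 = 0. Stack: [0]
LOAD_CONST → push 4. Stack: [0, 4]
BINARY_OP | → 0 | 4 = 4. Stack: [4]
STORE_FAST w → w=4. Stack: []
LOAD_CONST → push 12. Stack: [12]
LOAD_FAST z → push -192. Stack: [12, -192]
BINARY_OP + → 12 + -192 = -180. Stack: [-180]
LOAD_FAST k → push 9. Stack: [-180, 9]
LOAD_CONST → push 11. Stack: [-180, 9, 11]
BINARY_OP + → 9 + 11 = 20. Stack: [-180, 20]
BINARY_OP // → -180 // 20 = -9. Stack: [-9]
STORE_FAST u → u=-9. Stack: []
LOAD_FAST k → push 9. Stack: [9]
RETURN_VALUE → return 9.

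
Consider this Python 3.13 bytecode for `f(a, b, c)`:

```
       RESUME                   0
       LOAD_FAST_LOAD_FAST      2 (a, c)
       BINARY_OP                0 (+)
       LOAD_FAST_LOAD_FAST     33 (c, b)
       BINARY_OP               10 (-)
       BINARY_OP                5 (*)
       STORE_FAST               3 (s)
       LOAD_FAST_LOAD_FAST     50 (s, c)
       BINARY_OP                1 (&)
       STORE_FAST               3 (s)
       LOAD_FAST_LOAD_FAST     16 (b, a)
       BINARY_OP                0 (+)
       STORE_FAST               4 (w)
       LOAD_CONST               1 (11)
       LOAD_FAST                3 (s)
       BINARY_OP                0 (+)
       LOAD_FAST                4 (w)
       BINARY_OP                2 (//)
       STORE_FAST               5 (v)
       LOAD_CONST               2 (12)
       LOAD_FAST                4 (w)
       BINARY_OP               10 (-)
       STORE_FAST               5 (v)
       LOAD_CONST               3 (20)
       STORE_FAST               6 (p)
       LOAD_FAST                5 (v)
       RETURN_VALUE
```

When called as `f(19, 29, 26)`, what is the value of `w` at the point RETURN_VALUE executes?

48

LOAD_FAST_LOAD_FAST a,c → push 19,26. Stack: [19, 26]
BINARY_OP + → 19 + 26 = 45. Stack: [45]
LOAD_FAST_LOAD_FAST c,b → push 26,29. Stack: [45, 26, 29]
BINARY_OP - → 26 - 29 = -3. Stack: [45, -3]
BINARY_OP * → 45 * -3 = -135. Stack: [-135]
STORE_FAST s → s=-135. Stack: []
LOAD_FAST_LOAD_FAST s,c → push -135,26. Stack: [-135, 26]
BINARY_OP & → -135 & 26 = 24. Stack: [24]
STORE_FAST s → s=24. Stack: []
LOAD_FAST_LOAD_FAST b,a → push 29,19. Stack: [29, 19]
BINARY_OP + → 29 + 19 = 48. Stack: [48]
STORE_FAST w → w=48. Stack: []
LOAD_CONST → push 11. Stack: [11]
LOAD_FAST s → push 24. Stack: [11, 24]
BINARY_OP + → 11 + 24 = 35. Stack: [35]
LOAD_FAST w → push 48. Stack: [35, 48]
BINARY_OP // → 35 // 48 = 0. Stack: [0]
STORE_FAST v → v=0. Stack: []
LOAD_CONST → push 12. Stack: [12]
LOAD_FAST w → push 48. Stack: [12, 48]
BINARY_OP - → 12 - 48 = -36. Stack: [-36]
STORE_FAST v → v=-36. Stack: []
LOAD_CONST → push 20. Stack: [20]
STORE_FAST p → p=20. Stack: []
LOAD_FAST v → push -36. Stack: [-36]
RETURN_VALUE → return -36.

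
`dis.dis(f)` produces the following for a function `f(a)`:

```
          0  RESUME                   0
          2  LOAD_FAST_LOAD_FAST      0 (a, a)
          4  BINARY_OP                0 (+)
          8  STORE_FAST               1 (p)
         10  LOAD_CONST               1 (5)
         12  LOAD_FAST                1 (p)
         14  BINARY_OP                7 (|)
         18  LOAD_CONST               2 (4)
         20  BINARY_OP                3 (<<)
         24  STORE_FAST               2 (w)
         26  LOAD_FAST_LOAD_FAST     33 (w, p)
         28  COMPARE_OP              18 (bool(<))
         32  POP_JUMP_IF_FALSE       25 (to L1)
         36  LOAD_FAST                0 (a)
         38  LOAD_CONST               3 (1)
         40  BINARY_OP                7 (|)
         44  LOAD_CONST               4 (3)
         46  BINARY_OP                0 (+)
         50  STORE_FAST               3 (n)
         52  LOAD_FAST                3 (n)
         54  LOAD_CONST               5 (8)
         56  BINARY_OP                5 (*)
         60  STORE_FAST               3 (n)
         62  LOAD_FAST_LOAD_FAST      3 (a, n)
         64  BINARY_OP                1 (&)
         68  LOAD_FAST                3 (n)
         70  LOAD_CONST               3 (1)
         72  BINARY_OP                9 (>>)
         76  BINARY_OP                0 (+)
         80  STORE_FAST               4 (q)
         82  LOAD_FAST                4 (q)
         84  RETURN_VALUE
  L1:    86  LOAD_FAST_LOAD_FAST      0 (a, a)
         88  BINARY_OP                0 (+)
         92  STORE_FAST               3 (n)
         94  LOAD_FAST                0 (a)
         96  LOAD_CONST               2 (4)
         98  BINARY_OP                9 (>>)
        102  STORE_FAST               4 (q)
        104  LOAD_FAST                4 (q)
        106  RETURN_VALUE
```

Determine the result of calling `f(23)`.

LOAD_FAST_LOAD_FAST a,a → push 23,23. Stack: [23, 23]
BINARY_OP + → 23 + 23 = 46. Stack: [46]
STORE_FAST p → p=46. Stack: []
LOAD_CONST → push 5. Stack: [5]
LOAD_FAST p → push 46. Stack: [5, 46]
BINARY_OP | → 5 | 46 = 47. Stack: [47]
LOAD_CONST → push 4. Stack: [47, 4]
BINARY_OP << → 47 << 4 = 752. Stack: [752]
STORE_FAST w → w=752. Stack: []
LOAD_FAST_LOAD_FAST w,p → push 752,46. Stack: [752, 46]
COMPARE_OP bool(<) → 752 vs 46 = False. Stack: [False]
POP_JUMP_IF_FALSE → pop False; jump. Stack: []
LOAD_FAST_LOAD_FAST a,a → push 23,23. Stack: [23, 23]
BINARY_OP + → 23 + 23 = 46. Stack: [46]
STORE_FAST n → n=46. Stack: []
LOAD_FAST a → push 23. Stack: [23]
LOAD_CONST → push 4. Stack: [23, 4]
BINARY_OP >> → 23 >> 4 = 1. Stack: [1]
STORE_FAST q → q=1. Stack: []
LOAD_FAST q → push 1. Stack: [1]
RETURN_VALUE → return 1.

1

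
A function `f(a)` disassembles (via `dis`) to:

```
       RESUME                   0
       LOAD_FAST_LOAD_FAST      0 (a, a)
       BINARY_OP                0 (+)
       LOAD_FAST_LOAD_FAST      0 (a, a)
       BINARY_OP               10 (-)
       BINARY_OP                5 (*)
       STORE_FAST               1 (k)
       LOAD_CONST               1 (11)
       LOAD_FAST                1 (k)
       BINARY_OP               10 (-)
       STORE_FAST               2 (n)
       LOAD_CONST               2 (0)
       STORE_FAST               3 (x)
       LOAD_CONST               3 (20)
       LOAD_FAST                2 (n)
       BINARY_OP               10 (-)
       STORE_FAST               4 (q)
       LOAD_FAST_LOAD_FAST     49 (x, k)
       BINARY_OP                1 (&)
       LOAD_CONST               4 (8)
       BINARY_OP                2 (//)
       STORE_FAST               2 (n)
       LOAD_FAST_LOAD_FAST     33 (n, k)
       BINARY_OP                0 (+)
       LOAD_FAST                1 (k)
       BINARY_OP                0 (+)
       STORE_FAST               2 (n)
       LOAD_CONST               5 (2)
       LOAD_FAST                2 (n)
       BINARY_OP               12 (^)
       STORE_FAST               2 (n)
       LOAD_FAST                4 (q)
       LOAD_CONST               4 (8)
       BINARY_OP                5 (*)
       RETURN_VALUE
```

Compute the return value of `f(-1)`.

72

LOAD_FAST_LOAD_FAST a,a → push -1,-1. Stack: [-1, -1]
BINARY_OP + → -1 + -1 = -2. Stack: [-2]
LOAD_FAST_LOAD_FAST a,a → push -1,-1. Stack: [-2, -1, -1]
BINARY_OP - → -1 - -1 = 0. Stack: [-2, 0]
BINARY_OP * → -2 * 0 = 0. Stack: [0]
STORE_FAST k → k=0. Stack: []
LOAD_CONST → push 11. Stack: [11]
LOAD_FAST k → push 0. Stack: [11, 0]
BINARY_OP - → 11 - 0 = 11. Stack: [11]
STORE_FAST n → n=11. Stack: []
LOAD_CONST → push 0. Stack: [0]
STORE_FAST x → x=0. Stack: []
LOAD_CONST → push 20. Stack: [20]
LOAD_FAST n → push 11. Stack: [20, 11]
BINARY_OP - → 20 - 11 = 9. Stack: [9]
STORE_FAST q → q=9. Stack: []
LOAD_FAST_LOAD_FAST x,k → push 0,0. Stack: [0, 0]
BINARY_OP & → 0 & 0 = 0. Stack: [0]
LOAD_CONST → push 8. Stack: [0, 8]
BINARY_OP // → 0 // 8 = 0. Stack: [0]
STORE_FAST n → n=0. Stack: []
LOAD_FAST_LOAD_FAST n,k → push 0,0. Stack: [0, 0]
BINARY_OP + → 0 + 0 = 0. Stack: [0]
LOAD_FAST k → push 0. Stack: [0, 0]
BINARY_OP + → 0 + 0 = 0. Stack: [0]
STORE_FAST n → n=0. Stack: []
LOAD_CONST → push 2. Stack: [2]
LOAD_FAST n → push 0. Stack: [2, 0]
BINARY_OP ^ → 2 ^ 0 = 2. Stack: [2]
STORE_FAST n → n=2. Stack: []
LOAD_FAST q → push 9. Stack: [9]
LOAD_CONST → push 8. Stack: [9, 8]
BINARY_OP * → 9 * 8 = 72. Stack: [72]
RETURN_VALUE → return 72.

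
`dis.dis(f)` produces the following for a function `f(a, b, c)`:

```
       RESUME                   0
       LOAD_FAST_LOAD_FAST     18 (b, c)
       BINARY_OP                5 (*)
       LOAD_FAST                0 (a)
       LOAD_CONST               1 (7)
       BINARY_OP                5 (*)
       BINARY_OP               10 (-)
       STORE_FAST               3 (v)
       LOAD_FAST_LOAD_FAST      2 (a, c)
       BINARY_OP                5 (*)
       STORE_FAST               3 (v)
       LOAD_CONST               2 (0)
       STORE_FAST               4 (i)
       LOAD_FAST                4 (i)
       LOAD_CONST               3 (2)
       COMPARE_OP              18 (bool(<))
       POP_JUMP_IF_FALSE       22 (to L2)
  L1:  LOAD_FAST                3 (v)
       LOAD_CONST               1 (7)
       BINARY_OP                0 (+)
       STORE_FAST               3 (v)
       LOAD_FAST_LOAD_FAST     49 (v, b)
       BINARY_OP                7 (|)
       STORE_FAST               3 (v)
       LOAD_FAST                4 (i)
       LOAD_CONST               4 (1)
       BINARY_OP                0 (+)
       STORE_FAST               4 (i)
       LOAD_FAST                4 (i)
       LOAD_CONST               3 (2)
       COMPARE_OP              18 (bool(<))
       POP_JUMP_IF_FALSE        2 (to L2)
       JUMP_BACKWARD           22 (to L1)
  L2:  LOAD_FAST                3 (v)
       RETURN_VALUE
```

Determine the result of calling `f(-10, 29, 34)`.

LOAD_FAST_LOAD_FAST b,c → push 29,34. Stack: [29, 34]
BINARY_OP * → 29 * 34 = 986. Stack: [986]
LOAD_FAST a → push -10. Stack: [986, -10]
LOAD_CONST → push 7. Stack: [986, -10, 7]
BINARY_OP * → -10 * 7 = -70. Stack: [986, -70]
BINARY_OP - → 986 - -70 = 1056. Stack: [1056]
STORE_FAST v → v=1056. Stack: []
LOAD_FAST_LOAD_FAST a,c → push -10,34. Stack: [-10, 34]
BINARY_OP * → -10 * 34 = -340. Stack: [-340]
STORE_FAST v → v=-340. Stack: []
LOAD_CONST → push 0. Stack: [0]
STORE_FAST i → i=0. Stack: []
LOAD_FAST i → push 0. Stack: [0]
LOAD_CONST → push 2. Stack: [0, 2]
COMPARE_OP bool(<) → 0 vs 2 = True. Stack: [True]
POP_JUMP_IF_FALSE → pop True; no jump. Stack: []
LOAD_FAST v → push -340. Stack: [-340]
LOAD_CONST → push 7. Stack: [-340, 7]
BINARY_OP + → -340 + 7 = -333. Stack: [-333]
STORE_FAST v → v=-333. Stack: []
LOAD_FAST_LOAD_FAST v,b → push -333,29. Stack: [-333, 29]
BINARY_OP | → -333 | 29 = -321. Stack: [-321]
STORE_FAST v → v=-321. Stack: []
LOAD_FAST i → push 0. Stack: [0]
LOAD_CONST → push 1. Stack: [0, 1]
BINARY_OP + → 0 + 1 = 1. Stack: [1]
STORE_FAST i → i=1. Stack: []
LOAD_FAST i → push 1. Stack: [1]
LOAD_CONST → push 2. Stack: [1, 2]
COMPARE_OP bool(<) → 1 vs 2 = True. Stack: [True]
POP_JUMP_IF_FALSE → pop True; no jump. Stack: []
LOAD_FAST v → push -321. Stack: [-321]
LOAD_CONST → push 7. Stack: [-321, 7]
BINARY_OP + → -321 + 7 = -314. Stack: [-314]
STORE_FAST v → v=-314. Stack: []
LOAD_FAST_LOAD_FAST v,b → push -314,29. Stack: [-314, 29]
BINARY_OP | → -314 | 29 = -289. Stack: [-289]
STORE_FAST v → v=-289. Stack: []
LOAD_FAST i → push 1. Stack: [1]
LOAD_CONST → push 1. Stack: [1, 1]
BINARY_OP + → 1 + 1 = 2. Stack: [2]
STORE_FAST i → i=2. Stack: []
LOAD_FAST i → push 2. Stack: [2]
LOAD_CONST → push 2. Stack: [2, 2]
COMPARE_OP bool(<) → 2 vs 2 = False. Stack: [False]
POP_JUMP_IF_FALSE → pop False; jump. Stack: []
LOAD_FAST v → push -289. Stack: [-289]
RETURN_VALUE → return -289.

-289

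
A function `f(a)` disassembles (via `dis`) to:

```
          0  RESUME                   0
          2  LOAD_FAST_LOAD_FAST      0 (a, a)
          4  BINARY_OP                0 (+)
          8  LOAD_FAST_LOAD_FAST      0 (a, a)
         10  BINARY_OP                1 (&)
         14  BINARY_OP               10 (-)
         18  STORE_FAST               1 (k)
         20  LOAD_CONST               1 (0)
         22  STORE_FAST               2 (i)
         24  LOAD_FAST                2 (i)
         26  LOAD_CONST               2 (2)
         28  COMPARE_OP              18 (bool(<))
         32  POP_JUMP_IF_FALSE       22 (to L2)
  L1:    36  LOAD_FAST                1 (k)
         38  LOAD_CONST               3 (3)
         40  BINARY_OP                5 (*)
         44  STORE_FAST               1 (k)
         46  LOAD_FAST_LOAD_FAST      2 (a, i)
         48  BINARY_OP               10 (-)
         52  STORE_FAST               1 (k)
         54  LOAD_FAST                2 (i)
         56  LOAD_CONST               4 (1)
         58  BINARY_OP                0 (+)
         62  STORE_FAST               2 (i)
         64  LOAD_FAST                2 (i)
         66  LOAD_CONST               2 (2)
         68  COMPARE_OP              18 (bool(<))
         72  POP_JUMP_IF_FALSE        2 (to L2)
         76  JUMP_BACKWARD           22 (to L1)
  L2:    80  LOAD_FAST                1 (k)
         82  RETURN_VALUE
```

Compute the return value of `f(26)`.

25

LOAD_FAST_LOAD_FAST a,a → push 26,26. Stack: [26, 26]
BINARY_OP + → 26 + 26 = 52. Stack: [52]
LOAD_FAST_LOAD_FAST a,a → push 26,26. Stack: [52, 26, 26]
BINARY_OP & → 26 & 26 = 26. Stack: [52, 26]
BINARY_OP - → 52 - 26 = 26. Stack: [26]
STORE_FAST k → k=26. Stack: []
LOAD_CONST → push 0. Stack: [0]
STORE_FAST i → i=0. Stack: []
LOAD_FAST i → push 0. Stack: [0]
LOAD_CONST → push 2. Stack: [0, 2]
COMPARE_OP bool(<) → 0 vs 2 = True. Stack: [True]
POP_JUMP_IF_FALSE → pop True; no jump. Stack: []
LOAD_FAST k → push 26. Stack: [26]
LOAD_CONST → push 3. Stack: [26, 3]
BINARY_OP * → 26 * 3 = 78. Stack: [78]
STORE_FAST k → k=78. Stack: []
LOAD_FAST_LOAD_FAST a,i → push 26,0. Stack: [26, 0]
BINARY_OP - → 26 - 0 = 26. Stack: [26]
STORE_FAST k → k=26. Stack: []
LOAD_FAST i → push 0. Stack: [0]
LOAD_CONST → push 1. Stack: [0, 1]
BINARY_OP + → 0 + 1 = 1. Stack: [1]
STORE_FAST i → i=1. Stack: []
LOAD_FAST i → push 1. Stack: [1]
LOAD_CONST → push 2. Stack: [1, 2]
COMPARE_OP bool(<) → 1 vs 2 = True. Stack: [True]
POP_JUMP_IF_FALSE → pop True; no jump. Stack: []
LOAD_FAST k → push 26. Stack: [26]
LOAD_CONST → push 3. Stack: [26, 3]
BINARY_OP * → 26 * 3 = 78. Stack: [78]
STORE_FAST k → k=78. Stack: []
LOAD_FAST_LOAD_FAST a,i → push 26,1. Stack: [26, 1]
BINARY_OP - → 26 - 1 = 25. Stack: [25]
STORE_FAST k → k=25. Stack: []
LOAD_FAST i → push 1. Stack: [1]
LOAD_CONST → push 1. Stack: [1, 1]
BINARY_OP + → 1 + 1 = 2. Stack: [2]
STORE_FAST i → i=2. Stack: []
LOAD_FAST i → push 2. Stack: [2]
LOAD_CONST → push 2. Stack: [2, 2]
COMPARE_OP bool(<) → 2 vs 2 = False. Stack: [False]
POP_JUMP_IF_FALSE → pop False; jump. Stack: []
LOAD_FAST k → push 25. Stack: [25]
RETURN_VALUE → return 25.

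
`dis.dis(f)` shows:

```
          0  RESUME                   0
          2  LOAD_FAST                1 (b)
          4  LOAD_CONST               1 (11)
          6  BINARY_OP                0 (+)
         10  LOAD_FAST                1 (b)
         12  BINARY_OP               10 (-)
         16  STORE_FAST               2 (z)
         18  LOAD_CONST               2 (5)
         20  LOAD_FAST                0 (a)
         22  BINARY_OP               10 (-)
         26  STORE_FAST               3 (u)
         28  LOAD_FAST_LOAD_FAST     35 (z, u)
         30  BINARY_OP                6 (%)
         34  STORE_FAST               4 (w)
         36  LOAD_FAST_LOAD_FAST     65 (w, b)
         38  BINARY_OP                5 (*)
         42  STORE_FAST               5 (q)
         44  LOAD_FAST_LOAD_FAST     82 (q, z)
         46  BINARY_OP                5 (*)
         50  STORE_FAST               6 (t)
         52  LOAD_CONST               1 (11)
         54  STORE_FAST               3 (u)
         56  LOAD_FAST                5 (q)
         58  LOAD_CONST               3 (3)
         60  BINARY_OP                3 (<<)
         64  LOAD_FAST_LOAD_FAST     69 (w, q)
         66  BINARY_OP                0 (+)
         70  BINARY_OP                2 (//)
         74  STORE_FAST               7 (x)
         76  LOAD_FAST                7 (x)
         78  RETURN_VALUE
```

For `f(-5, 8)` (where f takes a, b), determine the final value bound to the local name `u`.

LOAD_FAST b → push 8. Stack: [8]
LOAD_CONST → push 11. Stack: [8, 11]
BINARY_OP + → 8 + 11 = 19. Stack: [19]
LOAD_FAST b → push 8. Stack: [19, 8]
BINARY_OP - → 19 - 8 = 11. Stack: [11]
STORE_FAST z → z=11. Stack: []
LOAD_CONST → push 5. Stack: [5]
LOAD_FAST a → push -5. Stack: [5, -5]
BINARY_OP - → 5 - -5 = 10. Stack: [10]
STORE_FAST u → u=10. Stack: []
LOAD_FAST_LOAD_FAST z,u → push 11,10. Stack: [11, 10]
BINARY_OP % → 11 % 10 = 1. Stack: [1]
STORE_FAST w → w=1. Stack: []
LOAD_FAST_LOAD_FAST w,b → push 1,8. Stack: [1, 8]
BINARY_OP * → 1 * 8 = 8. Stack: [8]
STORE_FAST q → q=8. Stack: []
LOAD_FAST_LOAD_FAST q,z → push 8,11. Stack: [8, 11]
BINARY_OP * → 8 * 11 = 88. Stack: [88]
STORE_FAST t → t=88. Stack: []
LOAD_CONST → push 11. Stack: [11]
STORE_FAST u → u=11. Stack: []
LOAD_FAST q → push 8. Stack: [8]
LOAD_CONST → push 3. Stack: [8, 3]
BINARY_OP << → 8 << 3 = 64. Stack: [64]
LOAD_FAST_LOAD_FAST w,q → push 1,8. Stack: [64, 1, 8]
BINARY_OP + → 1 + 8 = 9. Stack: [64, 9]
BINARY_OP // → 64 // 9 = 7. Stack: [7]
STORE_FAST x → x=7. Stack: []
LOAD_FAST x → push 7. Stack: [7]
RETURN_VALUE → return 7.

11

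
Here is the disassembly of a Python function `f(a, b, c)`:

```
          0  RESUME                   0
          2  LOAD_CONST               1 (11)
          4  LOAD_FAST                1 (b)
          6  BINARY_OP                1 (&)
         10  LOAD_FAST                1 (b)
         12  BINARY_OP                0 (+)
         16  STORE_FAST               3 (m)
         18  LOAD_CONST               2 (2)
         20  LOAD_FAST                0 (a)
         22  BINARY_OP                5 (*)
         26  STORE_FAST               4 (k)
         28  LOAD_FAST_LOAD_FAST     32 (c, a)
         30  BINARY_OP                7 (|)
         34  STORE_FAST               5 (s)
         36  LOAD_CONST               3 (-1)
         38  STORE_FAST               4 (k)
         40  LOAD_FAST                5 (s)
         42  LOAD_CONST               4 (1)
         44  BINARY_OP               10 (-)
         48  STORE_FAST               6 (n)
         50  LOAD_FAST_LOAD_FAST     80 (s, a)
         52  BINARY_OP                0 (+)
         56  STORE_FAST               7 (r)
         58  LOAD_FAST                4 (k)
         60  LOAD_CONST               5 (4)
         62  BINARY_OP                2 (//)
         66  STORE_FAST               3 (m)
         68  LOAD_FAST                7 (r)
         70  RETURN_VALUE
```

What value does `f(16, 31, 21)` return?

37

LOAD_CONST → push 11. Stack: [11]
LOAD_FAST b → push 31. Stack: [11, 31]
BINARY_OP & → 11 & 31 = 11. Stack: [11]
LOAD_FAST b → push 31. Stack: [11, 31]
BINARY_OP + → 11 + 31 = 42. Stack: [42]
STORE_FAST m → m=42. Stack: []
LOAD_CONST → push 2. Stack: [2]
LOAD_FAST a → push 16. Stack: [2, 16]
BINARY_OP * → 2 * 16 = 32. Stack: [32]
STORE_FAST k → k=32. Stack: []
LOAD_FAST_LOAD_FAST c,a → push 21,16. Stack: [21, 16]
BINARY_OP | → 21 | 16 = 21. Stack: [21]
STORE_FAST s → s=21. Stack: []
LOAD_CONST → push -1. Stack: [-1]
STORE_FAST k → k=-1. Stack: []
LOAD_FAST s → push 21. Stack: [21]
LOAD_CONST → push 1. Stack: [21, 1]
BINARY_OP - → 21 - 1 = 20. Stack: [20]
STORE_FAST n → n=20. Stack: []
LOAD_FAST_LOAD_FAST s,a → push 21,16. Stack: [21, 16]
BINARY_OP + → 21 + 16 = 37. Stack: [37]
STORE_FAST r → r=37. Stack: []
LOAD_FAST k → push -1. Stack: [-1]
LOAD_CONST → push 4. Stack: [-1, 4]
BINARY_OP // → -1 // 4 = -1. Stack: [-1]
STORE_FAST m → m=-1. Stack: []
LOAD_FAST r → push 37. Stack: [37]
RETURN_VALUE → return 37.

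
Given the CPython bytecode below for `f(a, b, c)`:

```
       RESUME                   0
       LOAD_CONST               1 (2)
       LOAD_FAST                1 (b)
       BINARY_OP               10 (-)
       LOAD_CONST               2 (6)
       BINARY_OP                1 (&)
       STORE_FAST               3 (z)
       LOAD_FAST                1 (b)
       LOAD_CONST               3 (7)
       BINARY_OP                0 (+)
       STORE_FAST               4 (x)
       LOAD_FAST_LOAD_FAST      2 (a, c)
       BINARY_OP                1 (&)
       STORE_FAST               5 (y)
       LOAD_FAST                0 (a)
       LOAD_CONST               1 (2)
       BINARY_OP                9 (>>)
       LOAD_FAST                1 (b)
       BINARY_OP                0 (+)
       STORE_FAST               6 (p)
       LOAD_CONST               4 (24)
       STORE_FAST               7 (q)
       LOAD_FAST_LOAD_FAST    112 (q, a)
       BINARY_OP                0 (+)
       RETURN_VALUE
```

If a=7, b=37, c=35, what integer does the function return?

31

LOAD_CONST → push 2. Stack: [2]
LOAD_FAST b → push 37. Stack: [2, 37]
BINARY_OP - → 2 - 37 = -35. Stack: [-35]
LOAD_CONST → push 6. Stack: [-35, 6]
BINARY_OP & → -35 & 6 = 4. Stack: [4]
STORE_FAST z → z=4. Stack: []
LOAD_FAST b → push 37. Stack: [37]
LOAD_CONST → push 7. Stack: [37, 7]
BINARY_OP + → 37 + 7 = 44. Stack: [44]
STORE_FAST x → x=44. Stack: []
LOAD_FAST_LOAD_FAST a,c → push 7,35. Stack: [7, 35]
BINARY_OP & → 7 & 35 = 3. Stack: [3]
STORE_FAST y → y=3. Stack: []
LOAD_FAST a → push 7. Stack: [7]
LOAD_CONST → push 2. Stack: [7, 2]
BINARY_OP >> → 7 >> 2 = 1. Stack: [1]
LOAD_FAST b → push 37. Stack: [1, 37]
BINARY_OP + → 1 + 37 = 38. Stack: [38]
STORE_FAST p → p=38. Stack: []
LOAD_CONST → push 24. Stack: [24]
STORE_FAST q → q=24. Stack: []
LOAD_FAST_LOAD_FAST q,a → push 24,7. Stack: [24, 7]
BINARY_OP + → 24 + 7 = 31. Stack: [31]
RETURN_VALUE → return 31.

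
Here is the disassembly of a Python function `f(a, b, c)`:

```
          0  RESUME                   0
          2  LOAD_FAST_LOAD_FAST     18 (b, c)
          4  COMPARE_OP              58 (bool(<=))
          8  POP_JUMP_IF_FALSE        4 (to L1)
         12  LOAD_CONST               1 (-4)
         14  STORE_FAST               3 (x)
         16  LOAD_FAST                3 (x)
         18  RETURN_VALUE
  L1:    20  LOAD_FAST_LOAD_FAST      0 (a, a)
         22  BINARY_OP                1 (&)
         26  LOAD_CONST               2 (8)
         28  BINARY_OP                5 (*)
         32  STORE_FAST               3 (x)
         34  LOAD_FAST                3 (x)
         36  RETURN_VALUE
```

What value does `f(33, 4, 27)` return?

LOAD_FAST_LOAD_FAST b,c → push 4,27. Stack: [4, 27]
COMPARE_OP bool(<=) → 4 vs 27 = True. Stack: [True]
POP_JUMP_IF_FALSE → pop True; no jump. Stack: []
LOAD_CONST → push -4. Stack: [-4]
STORE_FAST x → x=-4. Stack: []
LOAD_FAST x → push -4. Stack: [-4]
RETURN_VALUE → return -4.

-4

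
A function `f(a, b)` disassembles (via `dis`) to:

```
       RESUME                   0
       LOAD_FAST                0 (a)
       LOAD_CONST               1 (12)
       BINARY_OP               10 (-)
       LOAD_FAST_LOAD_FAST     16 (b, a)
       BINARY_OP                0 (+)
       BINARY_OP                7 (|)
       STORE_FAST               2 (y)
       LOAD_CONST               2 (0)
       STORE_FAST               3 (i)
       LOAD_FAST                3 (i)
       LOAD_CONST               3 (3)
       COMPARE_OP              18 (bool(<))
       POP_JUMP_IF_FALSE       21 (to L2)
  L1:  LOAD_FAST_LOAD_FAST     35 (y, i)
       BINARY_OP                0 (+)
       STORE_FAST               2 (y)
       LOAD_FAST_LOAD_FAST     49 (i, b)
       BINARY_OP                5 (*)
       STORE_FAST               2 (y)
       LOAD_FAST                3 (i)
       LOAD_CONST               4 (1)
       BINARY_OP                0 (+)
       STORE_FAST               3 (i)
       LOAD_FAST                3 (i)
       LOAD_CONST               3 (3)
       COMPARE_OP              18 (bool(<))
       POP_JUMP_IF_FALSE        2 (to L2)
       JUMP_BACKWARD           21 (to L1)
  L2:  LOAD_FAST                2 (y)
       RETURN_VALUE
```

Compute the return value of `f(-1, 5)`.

LOAD_FAST a → push -1. Stack: [-1]
LOAD_CONST → push 12. Stack: [-1, 12]
BINARY_OP - → -1 - 12 = -13. Stack: [-13]
LOAD_FAST_LOAD_FAST b,a → push 5,-1. Stack: [-13, 5, -1]
BINARY_OP + → 5 + -1 = 4. Stack: [-13, 4]
BINARY_OP | → -13 | 4 = -9. Stack: [-9]
STORE_FAST y → y=-9. Stack: []
LOAD_CONST → push 0. Stack: [0]
STORE_FAST i → i=0. Stack: []
LOAD_FAST i → push 0. Stack: [0]
LOAD_CONST → push 3. Stack: [0, 3]
COMPARE_OP bool(<) → 0 vs 3 = True. Stack: [True]
POP_JUMP_IF_FALSE → pop True; no jump. Stack: []
LOAD_FAST_LOAD_FAST y,i → push -9,0. Stack: [-9, 0]
BINARY_OP + → -9 + 0 = -9. Stack: [-9]
STORE_FAST y → y=-9. Stack: []
LOAD_FAST_LOAD_FAST i,b → push 0,5. Stack: [0, 5]
BINARY_OP * → 0 * 5 = 0. Stack: [0]
STORE_FAST y → y=0. Stack: []
LOAD_FAST i → push 0. Stack: [0]
LOAD_CONST → push 1. Stack: [0, 1]
BINARY_OP + → 0 + 1 = 1. Stack: [1]
STORE_FAST i → i=1. Stack: []
LOAD_FAST i → push 1. Stack: [1]
LOAD_CONST → push 3. Stack: [1, 3]
COMPARE_OP bool(<) → 1 vs 3 = True. Stack: [True]
POP_JUMP_IF_FALSE → pop True; no jump. Stack: []
LOAD_FAST_LOAD_FAST y,i → push 0,1. Stack: [0, 1]
BINARY_OP + → 0 + 1 = 1. Stack: [1]
STORE_FAST y → y=1. Stack: []
LOAD_FAST_LOAD_FAST i,b → push 1,5. Stack: [1, 5]
BINARY_OP * → 1 * 5 = 5. Stack: [5]
STORE_FAST y → y=5. Stack: []
LOAD_FAST i → push 1. Stack: [1]
LOAD_CONST → push 1. Stack: [1, 1]
BINARY_OP + → 1 + 1 = 2. Stack: [2]
STORE_FAST i → i=2. Stack: []
LOAD_FAST i → push 2. Stack: [2]
LOAD_CONST → push 3. Stack: [2, 3]
COMPARE_OP bool(<) → 2 vs 3 = True. Stack: [True]
POP_JUMP_IF_FALSE → pop True; no jump. Stack: []
LOAD_FAST_LOAD_FAST y,i → push 5,2. Stack: [5, 2]
BINARY_OP + → 5 + 2 = 7. Stack: [7]
STORE_FAST y → y=7. Stack: []
LOAD_FAST_LOAD_FAST i,b → push 2,5. Stack: [2, 5]
BINARY_OP * → 2 * 5 = 10. Stack: [10]
STORE_FAST y → y=10. Stack: []
LOAD_FAST i → push 2. Stack: [2]
LOAD_CONST → push 1. Stack: [2, 1]
BINARY_OP + → 2 + 1 = 3. Stack: [3]
STORE_FAST i → i=3. Stack: []
LOAD_FAST i → push 3. Stack: [3]
LOAD_CONST → push 3. Stack: [3, 3]
COMPARE_OP bool(<) → 3 vs 3 = False. Stack: [False]
POP_JUMP_IF_FALSE → pop False; jump. Stack: []
LOAD_FAST y → push 10. Stack: [10]
RETURN_VALUE → return 10.

10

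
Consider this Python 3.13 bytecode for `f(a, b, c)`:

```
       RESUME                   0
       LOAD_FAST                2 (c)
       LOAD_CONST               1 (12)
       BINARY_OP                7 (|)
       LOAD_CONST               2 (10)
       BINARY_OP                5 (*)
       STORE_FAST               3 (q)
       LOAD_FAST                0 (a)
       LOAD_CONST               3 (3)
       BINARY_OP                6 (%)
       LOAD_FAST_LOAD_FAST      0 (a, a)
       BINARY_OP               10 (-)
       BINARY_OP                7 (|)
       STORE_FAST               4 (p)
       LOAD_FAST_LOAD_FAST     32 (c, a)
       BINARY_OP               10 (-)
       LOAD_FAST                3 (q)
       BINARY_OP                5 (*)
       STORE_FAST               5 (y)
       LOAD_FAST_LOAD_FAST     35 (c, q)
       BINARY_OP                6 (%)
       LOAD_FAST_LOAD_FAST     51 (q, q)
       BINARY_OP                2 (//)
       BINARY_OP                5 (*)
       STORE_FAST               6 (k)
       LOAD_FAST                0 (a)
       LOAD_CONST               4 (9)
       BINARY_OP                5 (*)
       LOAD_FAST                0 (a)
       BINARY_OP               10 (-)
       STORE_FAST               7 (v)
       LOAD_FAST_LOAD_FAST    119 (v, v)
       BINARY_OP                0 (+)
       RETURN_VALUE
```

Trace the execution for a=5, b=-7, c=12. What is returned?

LOAD_FAST c → push 12. Stack: [12]
LOAD_CONST → push 12. Stack: [12, 12]
BINARY_OP | → 12 | 12 = 12. Stack: [12]
LOAD_CONST → push 10. Stack: [12, 10]
BINARY_OP * → 12 * 10 = 120. Stack: [120]
STORE_FAST q → q=120. Stack: []
LOAD_FAST a → push 5. Stack: [5]
LOAD_CONST → push 3. Stack: [5, 3]
BINARY_OP % → 5 % 3 = 2. Stack: [2]
LOAD_FAST_LOAD_FAST a,a → push 5,5. Stack: [2, 5, 5]
BINARY_OP - → 5 - 5 = 0. Stack: [2, 0]
BINARY_OP | → 2 | 0 = 2. Stack: [2]
STORE_FAST p → p=2. Stack: []
LOAD_FAST_LOAD_FAST c,a → push 12,5. Stack: [12, 5]
BINARY_OP - → 12 - 5 = 7. Stack: [7]
LOAD_FAST q → push 120. Stack: [7, 120]
BINARY_OP * → 7 * 120 = 840. Stack: [840]
STORE_FAST y → y=840. Stack: []
LOAD_FAST_LOAD_FAST c,q → push 12,120. Stack: [12, 120]
BINARY_OP % → 12 % 120 = 12. Stack: [12]
LOAD_FAST_LOAD_FAST q,q → push 120,120. Stack: [12, 120, 120]
BINARY_OP // → 120 // 120 = 1. Stack: [12, 1]
BINARY_OP * → 12 * 1 = 12. Stack: [12]
STORE_FAST k → k=12. Stack: []
LOAD_FAST a → push 5. Stack: [5]
LOAD_CONST → push 9. Stack: [5, 9]
BINARY_OP * → 5 * 9 = 45. Stack: [45]
LOAD_FAST a → push 5. Stack: [45, 5]
BINARY_OP - → 45 - 5 = 40. Stack: [40]
STORE_FAST v → v=40. Stack: []
LOAD_FAST_LOAD_FAST v,v → push 40,40. Stack: [40, 40]
BINARY_OP + → 40 + 40 = 80. Stack: [80]
RETURN_VALUE → return 80.

80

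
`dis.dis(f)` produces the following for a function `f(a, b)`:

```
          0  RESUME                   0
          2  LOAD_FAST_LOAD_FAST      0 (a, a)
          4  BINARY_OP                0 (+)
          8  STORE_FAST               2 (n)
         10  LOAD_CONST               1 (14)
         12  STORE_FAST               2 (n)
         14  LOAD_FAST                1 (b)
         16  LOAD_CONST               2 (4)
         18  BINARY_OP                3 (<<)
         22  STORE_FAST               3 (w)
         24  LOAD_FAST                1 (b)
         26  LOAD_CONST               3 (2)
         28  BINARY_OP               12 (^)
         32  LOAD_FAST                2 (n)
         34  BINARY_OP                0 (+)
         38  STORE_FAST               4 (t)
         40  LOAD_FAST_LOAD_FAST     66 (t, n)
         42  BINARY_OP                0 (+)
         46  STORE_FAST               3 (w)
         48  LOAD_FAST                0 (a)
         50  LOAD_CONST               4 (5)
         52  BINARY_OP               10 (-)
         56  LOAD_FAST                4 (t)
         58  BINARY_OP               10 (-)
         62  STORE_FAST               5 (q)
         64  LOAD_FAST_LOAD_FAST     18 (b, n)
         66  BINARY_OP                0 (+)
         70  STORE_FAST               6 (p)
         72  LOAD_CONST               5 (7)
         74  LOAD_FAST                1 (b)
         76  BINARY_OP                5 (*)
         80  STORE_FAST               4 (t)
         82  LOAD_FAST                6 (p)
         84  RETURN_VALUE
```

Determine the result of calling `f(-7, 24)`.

LOAD_FAST_LOAD_FAST a,a → push -7,-7. Stack: [-7, -7]
BINARY_OP + → -7 + -7 = -14. Stack: [-14]
STORE_FAST n → n=-14. Stack: []
LOAD_CONST → push 14. Stack: [14]
STORE_FAST n → n=14. Stack: []
LOAD_FAST b → push 24. Stack: [24]
LOAD_CONST → push 4. Stack: [24, 4]
BINARY_OP << → 24 << 4 = 384. Stack: [384]
STORE_FAST w → w=384. Stack: []
LOAD_FAST b → push 24. Stack: [24]
LOAD_CONST → push 2. Stack: [24, 2]
BINARY_OP ^ → 24 ^ 2 = 26. Stack: [26]
LOAD_FAST n → push 14. Stack: [26, 14]
BINARY_OP + → 26 + 14 = 40. Stack: [40]
STORE_FAST t → t=40. Stack: []
LOAD_FAST_LOAD_FAST t,n → push 40,14. Stack: [40, 14]
BINARY_OP + → 40 + 14 = 54. Stack: [54]
STORE_FAST w → w=54. Stack: []
LOAD_FAST a → push -7. Stack: [-7]
LOAD_CONST → push 5. Stack: [-7, 5]
BINARY_OP - → -7 - 5 = -12. Stack: [-12]
LOAD_FAST t → push 40. Stack: [-12, 40]
BINARY_OP - → -12 - 40 = -52. Stack: [-52]
STORE_FAST q → q=-52. Stack: []
LOAD_FAST_LOAD_FAST b,n → push 24,14. Stack: [24, 14]
BINARY_OP + → 24 + 14 = 38. Stack: [38]
STORE_FAST p → p=38. Stack: []
LOAD_CONST → push 7. Stack: [7]
LOAD_FAST b → push 24. Stack: [7, 24]
BINARY_OP * → 7 * 24 = 168. Stack: [168]
STORE_FAST t → t=168. Stack: []
LOAD_FAST p → push 38. Stack: [38]
RETURN_VALUE → return 38.

38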